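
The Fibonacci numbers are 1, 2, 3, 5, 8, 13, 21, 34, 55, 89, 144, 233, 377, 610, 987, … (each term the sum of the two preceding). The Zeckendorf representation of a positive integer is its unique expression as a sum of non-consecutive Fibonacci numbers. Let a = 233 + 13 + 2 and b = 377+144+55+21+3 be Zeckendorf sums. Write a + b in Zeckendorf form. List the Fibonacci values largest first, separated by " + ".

610 + 233 + 5

The two numbers are 248 and 600, so their sum is 848.
take 610 (≤ 848); 848 − 610 = 238
take 233 (≤ 238); 238 − 233 = 5
take 5 (≤ 5); 5 − 5 = 0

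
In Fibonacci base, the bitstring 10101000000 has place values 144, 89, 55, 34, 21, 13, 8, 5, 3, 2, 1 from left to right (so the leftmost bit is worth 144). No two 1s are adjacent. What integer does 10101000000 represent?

220

Summing the place values of the 1 bits: 144 + 55 + 21 = 220.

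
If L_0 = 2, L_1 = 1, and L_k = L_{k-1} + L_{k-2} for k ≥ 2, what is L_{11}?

Iterating the recurrence up to L_{7} = 29 and L_{6} = 18:
L_{8} = L_{7} + L_{6} = 29 + 18 = 47
L_{9} = L_{8} + L_{7} = 47 + 29 = 76
L_{10} = L_{9} + L_{8} = 76 + 47 = 123
L_{11} = L_{10} + L_{9} = 123 + 76 = 199

199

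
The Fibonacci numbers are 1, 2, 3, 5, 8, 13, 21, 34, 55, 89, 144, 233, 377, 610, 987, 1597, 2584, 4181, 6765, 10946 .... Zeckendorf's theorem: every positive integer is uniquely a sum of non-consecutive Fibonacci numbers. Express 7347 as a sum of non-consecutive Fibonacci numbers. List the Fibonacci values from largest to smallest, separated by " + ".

6765 + 377 + 144 + 55 + 5 + 1

7347: greatest Fibonacci not exceeding it is 6765, leaving 582
582: greatest Fibonacci not exceeding it is 377, leaving 205
205: greatest Fibonacci not exceeding it is 144, leaving 61
61: greatest Fibonacci not exceeding it is 55, leaving 6
6: greatest Fibonacci not exceeding it is 5, leaving 1
1: greatest Fibonacci not exceeding it is 1, leaving 0
So 7347 = 6765 + 377 + 144 + 55 + 5 + 1, with no two terms consecutive in the sequence.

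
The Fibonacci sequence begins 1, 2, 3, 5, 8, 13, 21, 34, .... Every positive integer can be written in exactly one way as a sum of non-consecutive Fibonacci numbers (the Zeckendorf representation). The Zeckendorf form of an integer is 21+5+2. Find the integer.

21+5+2 = 28.

28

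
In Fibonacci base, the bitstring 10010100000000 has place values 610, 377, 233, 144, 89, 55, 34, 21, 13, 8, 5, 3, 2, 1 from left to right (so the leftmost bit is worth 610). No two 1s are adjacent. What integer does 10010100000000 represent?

Summing the place values of the 1 bits: 610 + 144 + 55 = 809.

809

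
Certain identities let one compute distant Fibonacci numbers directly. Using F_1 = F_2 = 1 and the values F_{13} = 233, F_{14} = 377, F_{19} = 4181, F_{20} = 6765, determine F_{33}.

By the addition formula F_{m+n} = F_m F_{n+1} + F_{m−1} F_n with m=14, n=19: F_{33} = 377·6765 + 233·4181 = 2550405 + 974173 = 3524578.

3524578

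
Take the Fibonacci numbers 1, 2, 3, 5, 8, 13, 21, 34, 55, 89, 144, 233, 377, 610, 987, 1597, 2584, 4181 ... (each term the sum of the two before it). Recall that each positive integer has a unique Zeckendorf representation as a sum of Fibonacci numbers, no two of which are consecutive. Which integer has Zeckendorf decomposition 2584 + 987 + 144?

2584 + 987 + 144 = 3715.

3715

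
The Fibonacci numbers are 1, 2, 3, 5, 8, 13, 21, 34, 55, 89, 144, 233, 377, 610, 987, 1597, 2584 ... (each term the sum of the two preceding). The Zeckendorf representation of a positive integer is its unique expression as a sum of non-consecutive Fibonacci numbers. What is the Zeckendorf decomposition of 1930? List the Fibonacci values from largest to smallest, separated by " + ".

1597 + 233 + 89 + 8 + 3

Repeatedly subtract the largest Fibonacci number that fits:
1597 ≤ 1930 < 2584, so take 1597; remainder 333
233 ≤ 333 < 377, so take 233; remainder 100
89 ≤ 100 < 144, so take 89; remainder 11
8 ≤ 11 < 13, so take 8; remainder 3
3 ≤ 3 < 5, so take 3; remainder 0
So 1930 = 1597 + 233 + 89 + 8 + 3, with no two terms consecutive in the sequence.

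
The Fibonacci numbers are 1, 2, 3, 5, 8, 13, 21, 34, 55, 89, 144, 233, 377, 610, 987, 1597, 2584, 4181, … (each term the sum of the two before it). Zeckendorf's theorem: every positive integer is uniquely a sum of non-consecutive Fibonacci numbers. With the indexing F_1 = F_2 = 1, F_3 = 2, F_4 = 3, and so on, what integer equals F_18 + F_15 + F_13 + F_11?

F_18 + F_15 + F_13 + F_11 = 2584 + 610 + 233 + 89 = 3516.

3516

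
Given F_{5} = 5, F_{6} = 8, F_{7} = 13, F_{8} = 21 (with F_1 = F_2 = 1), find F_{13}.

233

By the addition formula F_{m+n} = F_m F_{n+1} + F_{m−1} F_n with m=6, n=7: F_{13} = 8·21 + 5·13 = 168 + 65 = 233.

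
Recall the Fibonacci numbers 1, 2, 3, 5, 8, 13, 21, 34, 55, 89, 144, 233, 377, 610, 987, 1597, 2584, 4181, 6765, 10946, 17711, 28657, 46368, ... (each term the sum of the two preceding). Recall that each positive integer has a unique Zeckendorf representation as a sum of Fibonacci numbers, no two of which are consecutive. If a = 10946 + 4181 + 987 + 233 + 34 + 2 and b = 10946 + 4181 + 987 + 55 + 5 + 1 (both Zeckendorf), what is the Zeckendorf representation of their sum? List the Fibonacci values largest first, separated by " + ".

28657 + 2584 + 987 + 233 + 89 + 8

The two numbers are 16383 and 16175, so their sum is 32558.
take 28657 (≤ 32558); 32558 − 28657 = 3901
take 2584 (≤ 3901); 3901 − 2584 = 1317
take 987 (≤ 1317); 1317 − 987 = 330
take 233 (≤ 330); 330 − 233 = 97
take 89 (≤ 97); 97 − 89 = 8
take 8 (≤ 8); 8 − 8 = 0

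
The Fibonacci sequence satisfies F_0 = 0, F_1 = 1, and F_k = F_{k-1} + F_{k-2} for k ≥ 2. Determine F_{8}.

Iterating the recurrence up to F_{2} = 1 and F_{1} = 1:
F_{3} = F_{2} + F_{1} = 1 + 1 = 2
F_{4} = F_{3} + F_{2} = 2 + 1 = 3
F_{5} = F_{4} + F_{3} = 3 + 2 = 5
F_{6} = F_{5} + F_{4} = 5 + 3 = 8
F_{7} = F_{6} + F_{5} = 8 + 5 = 13
F_{8} = F_{7} + F_{6} = 13 + 8 = 21

21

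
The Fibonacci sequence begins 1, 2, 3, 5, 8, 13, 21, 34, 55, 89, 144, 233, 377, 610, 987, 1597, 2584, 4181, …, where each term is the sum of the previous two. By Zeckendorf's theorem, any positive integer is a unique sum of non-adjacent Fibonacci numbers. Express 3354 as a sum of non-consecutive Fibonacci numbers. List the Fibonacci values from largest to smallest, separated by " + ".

2584 + 610 + 144 + 13 + 3

Repeatedly subtract the largest Fibonacci number that fits:
3354 − 2584 = 770
770 − 610 = 160
160 − 144 = 16
16 − 13 = 3
3 − 3 = 0
So 3354 = 2584 + 610 + 144 + 13 + 3, with no two terms consecutive in the sequence.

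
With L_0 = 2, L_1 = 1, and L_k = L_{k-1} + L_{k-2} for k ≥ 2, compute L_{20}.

Iterating the recurrence up to L_{14} = 843 and L_{13} = 521:
L_{15} = L_{14} + L_{13} = 843 + 521 = 1364
L_{16} = L_{15} + L_{14} = 1364 + 843 = 2207
L_{17} = L_{16} + L_{15} = 2207 + 1364 = 3571
L_{18} = L_{17} + L_{16} = 3571 + 2207 = 5778
L_{19} = L_{18} + L_{17} = 5778 + 3571 = 9349
L_{20} = L_{19} + L_{18} = 9349 + 5778 = 15127

15127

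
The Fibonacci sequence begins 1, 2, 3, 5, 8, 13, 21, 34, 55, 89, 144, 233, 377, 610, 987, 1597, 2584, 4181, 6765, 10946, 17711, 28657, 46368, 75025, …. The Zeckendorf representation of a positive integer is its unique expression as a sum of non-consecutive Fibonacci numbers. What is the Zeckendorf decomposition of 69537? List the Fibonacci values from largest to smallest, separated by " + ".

69537 − 46368 = 23169
23169 − 17711 = 5458
5458 − 4181 = 1277
1277 − 987 = 290
290 − 233 = 57
57 − 55 = 2
2 − 2 = 0
So 69537 = 46368 + 17711 + 4181 + 987 + 233 + 55 + 2, with no two terms consecutive in the sequence.

46368 + 17711 + 4181 + 987 + 233 + 55 + 2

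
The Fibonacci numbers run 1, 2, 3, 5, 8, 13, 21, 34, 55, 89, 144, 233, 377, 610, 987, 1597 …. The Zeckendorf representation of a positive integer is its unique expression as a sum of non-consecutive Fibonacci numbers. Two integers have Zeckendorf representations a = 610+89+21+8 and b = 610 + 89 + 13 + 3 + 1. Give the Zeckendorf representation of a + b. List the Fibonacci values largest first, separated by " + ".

The two numbers are 728 and 716, so their sum is 1444.
Repeatedly subtract the largest Fibonacci number that fits:
987 ≤ 1444 < 1597, so take 987; remainder 457
377 ≤ 457 < 610, so take 377; remainder 80
55 ≤ 80 < 89, so take 55; remainder 25
21 ≤ 25 < 34, so take 21; remainder 4
3 ≤ 4 < 5, so take 3; remainder 1
1 ≤ 1 < 2, so take 1; remainder 0

987 + 377 + 55 + 21 + 3 + 1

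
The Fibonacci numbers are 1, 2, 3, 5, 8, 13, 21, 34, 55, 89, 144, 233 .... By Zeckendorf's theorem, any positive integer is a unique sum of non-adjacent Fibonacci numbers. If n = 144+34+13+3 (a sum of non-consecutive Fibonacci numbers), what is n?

144+34+13+3 = 194.

194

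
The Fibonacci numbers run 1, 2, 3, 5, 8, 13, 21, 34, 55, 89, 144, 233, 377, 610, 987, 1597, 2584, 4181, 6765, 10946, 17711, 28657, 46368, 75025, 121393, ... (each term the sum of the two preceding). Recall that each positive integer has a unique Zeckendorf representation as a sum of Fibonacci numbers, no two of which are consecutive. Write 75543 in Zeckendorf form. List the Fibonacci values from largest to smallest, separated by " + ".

75025 + 377 + 89 + 34 + 13 + 5

largest Fibonacci ≤ 75543 is 75025; 75543 − 75025 = 518
largest Fibonacci ≤ 518 is 377; 518 − 377 = 141
largest Fibonacci ≤ 141 is 89; 141 − 89 = 52
largest Fibonacci ≤ 52 is 34; 52 − 34 = 18
largest Fibonacci ≤ 18 is 13; 18 − 13 = 5
largest Fibonacci ≤ 5 is 5; 5 − 5 = 0
So 75543 = 75025 + 377 + 89 + 34 + 13 + 5, with no two terms consecutive in the sequence.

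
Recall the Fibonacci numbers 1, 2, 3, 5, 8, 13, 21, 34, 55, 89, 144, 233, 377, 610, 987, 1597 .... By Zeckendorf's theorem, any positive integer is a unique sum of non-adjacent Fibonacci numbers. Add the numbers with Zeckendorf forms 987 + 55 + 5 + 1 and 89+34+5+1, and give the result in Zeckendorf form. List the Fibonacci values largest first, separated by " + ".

987 + 144 + 34 + 8 + 3 + 1

The two numbers are 1048 and 129, so their sum is 1177.
Greedy algorithm:
subtract 987 from 1177: 190 remains
subtract 144 from 190: 46 remains
subtract 34 from 46: 12 remains
subtract 8 from 12: 4 remains
subtract 3 from 4: 1 remains
subtract 1 from 1: 0 remains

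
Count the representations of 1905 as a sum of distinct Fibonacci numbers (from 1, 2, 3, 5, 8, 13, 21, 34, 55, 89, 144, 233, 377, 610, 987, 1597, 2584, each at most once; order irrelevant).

10

1905 = 1597+233+55+13+5+2 = 1597+233+34+21+13+5+2 = 1597+144+89+55+13+5+2 = 987+610+233+55+13+5+2 = … (6 more), for 10 in all.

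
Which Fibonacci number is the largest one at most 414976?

317811

317811 ≤ 414976 < 514229, so the largest Fibonacci number not exceeding 414976 is 317811.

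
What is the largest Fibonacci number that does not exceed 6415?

4181 ≤ 6415 < 6765, so the largest Fibonacci number not exceeding 6415 is 4181.

4181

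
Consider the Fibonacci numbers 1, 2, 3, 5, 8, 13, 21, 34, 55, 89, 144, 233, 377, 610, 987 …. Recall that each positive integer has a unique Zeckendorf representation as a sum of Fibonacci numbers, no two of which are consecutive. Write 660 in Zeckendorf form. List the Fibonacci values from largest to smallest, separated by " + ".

610 + 34 + 13 + 3

660 − 610 = 50
50 − 34 = 16
16 − 13 = 3
3 − 3 = 0
So 660 = 610 + 34 + 13 + 3, with no two terms consecutive in the sequence.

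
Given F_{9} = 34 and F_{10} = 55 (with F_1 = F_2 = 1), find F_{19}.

4181

By F_{2k+1} = F_k² + F_{k+1}²: F_{19} = 34² + 55² = 1156 + 3025 = 4181.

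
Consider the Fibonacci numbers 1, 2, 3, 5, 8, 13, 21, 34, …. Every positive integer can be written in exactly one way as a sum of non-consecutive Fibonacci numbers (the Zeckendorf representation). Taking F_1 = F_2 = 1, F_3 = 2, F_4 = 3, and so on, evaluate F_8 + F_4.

24

F_8 + F_4 = 21 + 3 = 24.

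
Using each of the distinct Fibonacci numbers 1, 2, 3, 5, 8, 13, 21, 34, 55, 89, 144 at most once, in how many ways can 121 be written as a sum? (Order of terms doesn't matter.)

8

121 = 89+21+8+3 = 89+21+8+2+1 = 55+34+21+8+3 = 89+21+5+3+2+1 = 55+34+21+8+2+1 = … (3 more), for 8 in all.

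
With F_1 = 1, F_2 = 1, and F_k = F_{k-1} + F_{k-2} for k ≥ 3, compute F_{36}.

14930352

Iterating the recurrence up to F_{32} = 2178309 and F_{31} = 1346269:
F_{33} = F_{32} + F_{31} = 2178309 + 1346269 = 3524578
F_{34} = F_{33} + F_{32} = 3524578 + 2178309 = 5702887
F_{35} = F_{34} + F_{33} = 5702887 + 3524578 = 9227465
F_{36} = F_{35} + F_{34} = 9227465 + 5702887 = 14930352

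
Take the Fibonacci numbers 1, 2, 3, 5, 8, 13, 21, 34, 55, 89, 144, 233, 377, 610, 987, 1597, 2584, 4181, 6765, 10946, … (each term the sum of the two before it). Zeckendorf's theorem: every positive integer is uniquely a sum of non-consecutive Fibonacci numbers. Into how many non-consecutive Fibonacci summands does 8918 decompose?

Repeatedly subtract the largest Fibonacci number that fits:
8918: greatest Fibonacci not exceeding it is 6765, leaving 2153
2153: greatest Fibonacci not exceeding it is 1597, leaving 556
556: greatest Fibonacci not exceeding it is 377, leaving 179
179: greatest Fibonacci not exceeding it is 144, leaving 35
35: greatest Fibonacci not exceeding it is 34, leaving 1
1: greatest Fibonacci not exceeding it is 1, leaving 0
8918 = 6765 + 1597 + 377 + 144 + 34 + 1, which has 6 terms.

6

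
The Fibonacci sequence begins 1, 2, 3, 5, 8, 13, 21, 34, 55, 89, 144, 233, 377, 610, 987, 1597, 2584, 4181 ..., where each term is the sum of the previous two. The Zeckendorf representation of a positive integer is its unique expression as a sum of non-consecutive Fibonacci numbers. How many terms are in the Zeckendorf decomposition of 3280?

6

Greedily peel off the largest Fibonacci term at each step:
2584 ≤ 3280 < 4181, so take 2584; remainder 696
610 ≤ 696 < 987, so take 610; remainder 86
55 ≤ 86 < 89, so take 55; remainder 31
21 ≤ 31 < 34, so take 21; remainder 10
8 ≤ 10 < 13, so take 8; remainder 2
2 ≤ 2 < 3, so take 2; remainder 0
3280 = 2584 + 610 + 55 + 21 + 8 + 2, which has 6 terms.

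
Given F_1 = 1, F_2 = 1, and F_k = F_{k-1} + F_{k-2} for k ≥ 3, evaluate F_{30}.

Iterating the recurrence up to F_{26} = 121393 and F_{25} = 75025:
F_{27} = F_{26} + F_{25} = 121393 + 75025 = 196418
F_{28} = F_{27} + F_{26} = 196418 + 121393 = 317811
F_{29} = F_{28} + F_{27} = 317811 + 196418 = 514229
F_{30} = F_{29} + F_{28} = 514229 + 317811 = 832040

832040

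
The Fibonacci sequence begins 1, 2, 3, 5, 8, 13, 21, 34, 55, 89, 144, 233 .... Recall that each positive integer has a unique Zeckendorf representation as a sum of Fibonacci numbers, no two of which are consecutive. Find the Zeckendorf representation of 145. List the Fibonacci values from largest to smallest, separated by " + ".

subtract 144 from 145: 1 remains
subtract 1 from 1: 0 remains
So 145 = 144 + 1, with no two terms consecutive in the sequence.

144 + 1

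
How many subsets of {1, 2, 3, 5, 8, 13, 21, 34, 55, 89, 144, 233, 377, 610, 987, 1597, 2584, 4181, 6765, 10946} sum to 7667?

27

Each representation comes from the Zeckendorf form by replacing some F_k with F_{k−1} + F_{k−2} where possible.
7667 = 6765+610+233+55+3+1 = 6765+610+233+34+21+3+1 = 6765+610+144+89+55+3+1 = 4181+2584+610+233+55+3+1 = 6765+610+233+34+13+8+3+1 = … (22 more), for 27 in all.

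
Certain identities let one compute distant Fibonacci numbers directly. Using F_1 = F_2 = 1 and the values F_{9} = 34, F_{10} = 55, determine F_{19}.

4181

By the addition formula F_{m+n} = F_m F_{n+1} + F_{m−1} F_n with m=10, n=9: F_{19} = 55·55 + 34·34 = 3025 + 1156 = 4181.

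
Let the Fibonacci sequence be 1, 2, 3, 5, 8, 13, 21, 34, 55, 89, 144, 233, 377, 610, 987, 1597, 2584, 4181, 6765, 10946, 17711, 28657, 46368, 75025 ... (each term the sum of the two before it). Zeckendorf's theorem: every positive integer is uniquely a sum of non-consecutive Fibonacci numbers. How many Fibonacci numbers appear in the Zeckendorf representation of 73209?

Greedily peel off the largest Fibonacci term at each step:
take 46368 (≤ 73209); 73209 − 46368 = 26841
take 17711 (≤ 26841); 26841 − 17711 = 9130
take 6765 (≤ 9130); 9130 − 6765 = 2365
take 1597 (≤ 2365); 2365 − 1597 = 768
take 610 (≤ 768); 768 − 610 = 158
take 144 (≤ 158); 158 − 144 = 14
take 13 (≤ 14); 14 − 13 = 1
take 1 (≤ 1); 1 − 1 = 0
73209 = 46368 + 17711 + 6765 + 1597 + 610 + 144 + 13 + 1, which has 8 terms.

8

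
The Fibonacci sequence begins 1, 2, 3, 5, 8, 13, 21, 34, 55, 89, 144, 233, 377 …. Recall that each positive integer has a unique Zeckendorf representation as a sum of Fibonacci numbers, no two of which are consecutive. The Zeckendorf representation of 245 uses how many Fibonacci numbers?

4

take 233 (≤ 245); 245 − 233 = 12
take 8 (≤ 12); 12 − 8 = 4
take 3 (≤ 4); 4 − 3 = 1
take 1 (≤ 1); 1 − 1 = 0
245 = 233 + 8 + 3 + 1, which has 4 terms.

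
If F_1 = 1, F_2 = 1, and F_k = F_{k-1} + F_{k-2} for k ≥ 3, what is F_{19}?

Iterating the recurrence up to F_{12} = 144 and F_{11} = 89:
F_{13} = F_{12} + F_{11} = 144 + 89 = 233
F_{14} = F_{13} + F_{12} = 233 + 144 = 377
F_{15} = F_{14} + F_{13} = 377 + 233 = 610
F_{16} = F_{15} + F_{14} = 610 + 377 = 987
F_{17} = F_{16} + F_{15} = 987 + 610 = 1597
F_{18} = F_{17} + F_{16} = 1597 + 987 = 2584
F_{19} = F_{18} + F_{17} = 2584 + 1597 = 4181

4181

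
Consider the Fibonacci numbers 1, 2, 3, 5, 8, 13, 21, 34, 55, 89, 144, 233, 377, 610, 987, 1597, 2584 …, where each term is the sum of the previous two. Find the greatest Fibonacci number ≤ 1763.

1597

1597 ≤ 1763 < 2584, so the largest Fibonacci number not exceeding 1763 is 1597.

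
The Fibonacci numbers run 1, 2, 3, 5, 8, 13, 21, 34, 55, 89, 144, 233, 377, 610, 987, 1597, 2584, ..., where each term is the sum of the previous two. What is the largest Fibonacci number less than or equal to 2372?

1597

1597 ≤ 2372 < 2584, so the largest Fibonacci number not exceeding 2372 is 1597.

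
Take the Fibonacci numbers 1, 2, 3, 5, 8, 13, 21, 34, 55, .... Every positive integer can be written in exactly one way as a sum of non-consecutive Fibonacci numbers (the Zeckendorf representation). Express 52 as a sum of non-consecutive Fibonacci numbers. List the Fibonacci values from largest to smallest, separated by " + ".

Greedy algorithm:
subtract 34 from 52: 18 remains
subtract 13 from 18: 5 remains
subtract 5 from 5: 0 remains
So 52 = 34 + 13 + 5, with no two terms consecutive in the sequence.

34 + 13 + 5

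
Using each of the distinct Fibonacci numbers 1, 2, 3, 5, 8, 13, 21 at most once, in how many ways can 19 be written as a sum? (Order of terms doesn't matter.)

Starting from the Zeckendorf form and repeatedly splitting a term F_k into F_{k−1} + F_{k−2} (when neither is already used) reaches every representation.
19 = 13+5+1 = 13+3+2+1 = 8+5+3+2+1 — 3 representations.

3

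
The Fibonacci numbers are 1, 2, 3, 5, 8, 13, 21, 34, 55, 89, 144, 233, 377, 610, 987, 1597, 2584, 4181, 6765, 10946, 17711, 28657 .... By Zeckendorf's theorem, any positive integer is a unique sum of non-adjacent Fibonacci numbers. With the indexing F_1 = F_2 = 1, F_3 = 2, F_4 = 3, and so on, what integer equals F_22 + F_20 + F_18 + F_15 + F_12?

27814

F_22 + F_20 + F_18 + F_15 + F_12 = 17711 + 6765 + 2584 + 610 + 144 = 27814.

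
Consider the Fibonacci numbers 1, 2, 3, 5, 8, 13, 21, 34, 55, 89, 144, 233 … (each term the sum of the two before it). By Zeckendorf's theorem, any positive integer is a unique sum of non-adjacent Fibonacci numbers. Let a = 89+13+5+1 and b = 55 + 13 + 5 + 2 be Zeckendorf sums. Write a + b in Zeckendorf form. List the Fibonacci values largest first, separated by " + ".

The two numbers are 108 and 75, so their sum is 183.
Repeatedly subtract the largest Fibonacci number that fits:
144 ≤ 183 < 233, so take 144; remainder 39
34 ≤ 39 < 55, so take 34; remainder 5
5 ≤ 5 < 8, so take 5; remainder 0

144 + 34 + 5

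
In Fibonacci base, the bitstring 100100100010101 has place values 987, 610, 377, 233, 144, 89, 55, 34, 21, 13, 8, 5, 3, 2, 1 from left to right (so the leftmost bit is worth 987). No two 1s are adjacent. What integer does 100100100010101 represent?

1287

Summing the place values of the 1 bits: 987 + 233 + 55 + 8 + 3 + 1 = 1287.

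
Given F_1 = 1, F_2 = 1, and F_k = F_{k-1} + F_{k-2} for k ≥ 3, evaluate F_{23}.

Iterating the recurrence up to F_{17} = 1597 and F_{16} = 987:
F_{18} = F_{17} + F_{16} = 1597 + 987 = 2584
F_{19} = F_{18} + F_{17} = 2584 + 1597 = 4181
F_{20} = F_{19} + F_{18} = 4181 + 2584 = 6765
F_{21} = F_{20} + F_{19} = 6765 + 4181 = 10946
F_{22} = F_{21} + F_{20} = 10946 + 6765 = 17711
F_{23} = F_{22} + F_{21} = 17711 + 10946 = 28657

28657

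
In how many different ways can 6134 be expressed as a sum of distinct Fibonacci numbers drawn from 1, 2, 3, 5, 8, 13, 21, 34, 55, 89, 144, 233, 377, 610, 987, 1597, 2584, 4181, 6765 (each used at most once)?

36

Each representation comes from the Zeckendorf form by replacing some F_k with F_{k−1} + F_{k−2} where possible.
6134 = 4181+1597+233+89+34 = 4181+1597+233+89+21+13 = 4181+987+610+233+89+34 = 4181+1597+233+89+21+8+5 = 4181+1597+233+55+34+21+13 = … (31 more), for 36 in all.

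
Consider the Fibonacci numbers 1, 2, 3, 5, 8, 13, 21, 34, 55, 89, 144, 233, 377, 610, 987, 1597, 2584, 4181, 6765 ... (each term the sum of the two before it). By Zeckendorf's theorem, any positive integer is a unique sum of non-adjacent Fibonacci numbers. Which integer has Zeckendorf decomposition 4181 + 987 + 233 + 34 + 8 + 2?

5445

4181 + 987 + 233 + 34 + 8 + 2 = 5445.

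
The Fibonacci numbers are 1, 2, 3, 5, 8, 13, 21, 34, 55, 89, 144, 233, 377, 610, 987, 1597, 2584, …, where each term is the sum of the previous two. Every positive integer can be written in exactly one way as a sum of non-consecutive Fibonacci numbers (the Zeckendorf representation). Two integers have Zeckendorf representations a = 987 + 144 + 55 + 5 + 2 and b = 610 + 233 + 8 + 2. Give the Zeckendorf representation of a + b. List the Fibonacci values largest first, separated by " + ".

The two numbers are 1193 and 853, so their sum is 2046.
1597 ≤ 2046 < 2584, so take 1597; remainder 449
377 ≤ 449 < 610, so take 377; remainder 72
55 ≤ 72 < 89, so take 55; remainder 17
13 ≤ 17 < 21, so take 13; remainder 4
3 ≤ 4 < 5, so take 3; remainder 1
1 ≤ 1 < 2, so take 1; remainder 0

1597 + 377 + 55 + 13 + 3 + 1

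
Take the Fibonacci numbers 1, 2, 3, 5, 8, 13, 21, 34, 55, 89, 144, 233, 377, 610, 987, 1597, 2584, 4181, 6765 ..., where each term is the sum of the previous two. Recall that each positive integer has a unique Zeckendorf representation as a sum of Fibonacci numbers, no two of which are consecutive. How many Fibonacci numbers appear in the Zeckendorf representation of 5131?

6

Greedily peel off the largest Fibonacci term at each step:
4181 ≤ 5131 < 6765, so take 4181; remainder 950
610 ≤ 950 < 987, so take 610; remainder 340
233 ≤ 340 < 377, so take 233; remainder 107
89 ≤ 107 < 144, so take 89; remainder 18
13 ≤ 18 < 21, so take 13; remainder 5
5 ≤ 5 < 8, so take 5; remainder 0
5131 = 4181 + 610 + 233 + 89 + 13 + 5, which has 6 terms.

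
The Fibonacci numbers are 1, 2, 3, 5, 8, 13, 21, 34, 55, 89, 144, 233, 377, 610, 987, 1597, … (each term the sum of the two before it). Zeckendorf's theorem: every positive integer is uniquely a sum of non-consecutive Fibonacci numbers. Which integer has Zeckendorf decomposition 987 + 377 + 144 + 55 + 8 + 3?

987 + 377 + 144 + 55 + 8 + 3 = 1574.

1574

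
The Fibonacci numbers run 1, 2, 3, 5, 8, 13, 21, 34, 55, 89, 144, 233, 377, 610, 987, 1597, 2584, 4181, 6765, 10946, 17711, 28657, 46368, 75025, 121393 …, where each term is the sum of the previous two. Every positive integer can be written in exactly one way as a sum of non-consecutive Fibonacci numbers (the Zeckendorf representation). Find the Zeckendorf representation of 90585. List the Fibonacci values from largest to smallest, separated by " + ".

largest Fibonacci ≤ 90585 is 75025; 90585 − 75025 = 15560
largest Fibonacci ≤ 15560 is 10946; 15560 − 10946 = 4614
largest Fibonacci ≤ 4614 is 4181; 4614 − 4181 = 433
largest Fibonacci ≤ 433 is 377; 433 − 377 = 56
largest Fibonacci ≤ 56 is 55; 56 − 55 = 1
largest Fibonacci ≤ 1 is 1; 1 − 1 = 0
So 90585 = 75025 + 10946 + 4181 + 377 + 55 + 1, with no two terms consecutive in the sequence.

75025 + 10946 + 4181 + 377 + 55 + 1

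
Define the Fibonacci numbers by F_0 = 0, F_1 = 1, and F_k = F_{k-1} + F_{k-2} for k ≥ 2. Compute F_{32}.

2178309

Iterating the recurrence up to F_{24} = 46368 and F_{23} = 28657:
F_{25} = F_{24} + F_{23} = 46368 + 28657 = 75025
F_{26} = F_{25} + F_{24} = 75025 + 46368 = 121393
F_{27} = F_{26} + F_{25} = 121393 + 75025 = 196418
F_{28} = F_{27} + F_{26} = 196418 + 121393 = 317811
F_{29} = F_{28} + F_{27} = 317811 + 196418 = 514229
F_{30} = F_{29} + F_{28} = 514229 + 317811 = 832040
F_{31} = F_{30} + F_{29} = 832040 + 514229 = 1346269
F_{32} = F_{31} + F_{30} = 1346269 + 832040 = 2178309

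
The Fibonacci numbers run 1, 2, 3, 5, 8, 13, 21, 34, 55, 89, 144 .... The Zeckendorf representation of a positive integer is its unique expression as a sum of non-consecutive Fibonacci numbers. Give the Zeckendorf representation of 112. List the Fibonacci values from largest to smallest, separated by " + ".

Greedily peel off the largest Fibonacci term at each step:
89 ≤ 112 < 144, so take 89; remainder 23
21 ≤ 23 < 34, so take 21; remainder 2
2 ≤ 2 < 3, so take 2; remainder 0
So 112 = 89 + 21 + 2, with no two terms consecutive in the sequence.

89 + 21 + 2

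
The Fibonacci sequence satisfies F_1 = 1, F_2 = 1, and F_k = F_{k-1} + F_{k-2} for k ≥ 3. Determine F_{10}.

55

Iterating the recurrence up to F_{6} = 8 and F_{5} = 5:
F_{7} = F_{6} + F_{5} = 8 + 5 = 13
F_{8} = F_{7} + F_{6} = 13 + 8 = 21
F_{9} = F_{8} + F_{7} = 21 + 13 = 34
F_{10} = F_{9} + F_{8} = 34 + 21 = 55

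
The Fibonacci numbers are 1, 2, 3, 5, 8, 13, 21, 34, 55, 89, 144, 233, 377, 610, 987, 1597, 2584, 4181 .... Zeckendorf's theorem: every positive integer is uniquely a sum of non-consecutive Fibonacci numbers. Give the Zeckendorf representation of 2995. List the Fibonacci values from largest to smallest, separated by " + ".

Greedy algorithm:
2995: greatest Fibonacci not exceeding it is 2584, leaving 411
411: greatest Fibonacci not exceeding it is 377, leaving 34
34: greatest Fibonacci not exceeding it is 34, leaving 0
So 2995 = 2584 + 377 + 34, with no two terms consecutive in the sequence.

2584 + 377 + 34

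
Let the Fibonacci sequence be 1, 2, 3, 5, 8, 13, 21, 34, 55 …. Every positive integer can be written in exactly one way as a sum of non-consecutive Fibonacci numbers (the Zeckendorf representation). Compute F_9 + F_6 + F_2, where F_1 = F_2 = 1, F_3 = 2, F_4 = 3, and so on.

43

F_9 + F_6 + F_2 = 34 + 8 + 1 = 43.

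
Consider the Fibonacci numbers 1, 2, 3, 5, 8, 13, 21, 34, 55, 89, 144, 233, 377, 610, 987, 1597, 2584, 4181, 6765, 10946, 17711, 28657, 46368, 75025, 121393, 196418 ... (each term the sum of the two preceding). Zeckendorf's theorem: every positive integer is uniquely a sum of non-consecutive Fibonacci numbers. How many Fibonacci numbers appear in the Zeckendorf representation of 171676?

8

take 121393 (≤ 171676); 171676 − 121393 = 50283
take 46368 (≤ 50283); 50283 − 46368 = 3915
take 2584 (≤ 3915); 3915 − 2584 = 1331
take 987 (≤ 1331); 1331 − 987 = 344
take 233 (≤ 344); 344 − 233 = 111
take 89 (≤ 111); 111 − 89 = 22
take 21 (≤ 22); 22 − 21 = 1
take 1 (≤ 1); 1 − 1 = 0
171676 = 121393 + 46368 + 2584 + 987 + 233 + 89 + 21 + 1, which has 8 terms.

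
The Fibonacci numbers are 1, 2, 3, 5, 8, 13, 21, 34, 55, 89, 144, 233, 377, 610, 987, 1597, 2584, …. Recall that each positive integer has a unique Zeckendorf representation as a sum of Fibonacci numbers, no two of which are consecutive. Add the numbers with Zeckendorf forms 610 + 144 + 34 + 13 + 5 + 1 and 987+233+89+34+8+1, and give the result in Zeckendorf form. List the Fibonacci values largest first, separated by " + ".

1597 + 377 + 144 + 34 + 5 + 2

The two numbers are 807 and 1352, so their sum is 2159.
take 1597 (≤ 2159); 2159 − 1597 = 562
take 377 (≤ 562); 562 − 377 = 185
take 144 (≤ 185); 185 − 144 = 41
take 34 (≤ 41); 41 − 34 = 7
take 5 (≤ 7); 7 − 5 = 2
take 2 (≤ 2); 2 − 2 = 0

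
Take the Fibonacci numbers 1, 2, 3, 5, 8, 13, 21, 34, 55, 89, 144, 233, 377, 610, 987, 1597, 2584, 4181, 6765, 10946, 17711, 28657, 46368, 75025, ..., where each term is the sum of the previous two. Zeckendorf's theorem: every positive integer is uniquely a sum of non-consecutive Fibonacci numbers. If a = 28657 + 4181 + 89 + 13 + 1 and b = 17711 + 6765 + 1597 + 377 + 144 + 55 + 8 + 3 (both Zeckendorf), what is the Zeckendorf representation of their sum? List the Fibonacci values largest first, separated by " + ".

The two numbers are 32941 and 26660, so their sum is 59601.
Greedy algorithm:
59601 − 46368 = 13233
13233 − 10946 = 2287
2287 − 1597 = 690
690 − 610 = 80
80 − 55 = 25
25 − 21 = 4
4 − 3 = 1
1 − 1 = 0

46368 + 10946 + 1597 + 610 + 55 + 21 + 3 + 1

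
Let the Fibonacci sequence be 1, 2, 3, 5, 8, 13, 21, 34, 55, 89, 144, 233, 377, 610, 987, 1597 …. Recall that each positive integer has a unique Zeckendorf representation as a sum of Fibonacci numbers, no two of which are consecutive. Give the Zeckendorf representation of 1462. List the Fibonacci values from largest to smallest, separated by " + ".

Greedy algorithm:
1462: greatest Fibonacci not exceeding it is 987, leaving 475
475: greatest Fibonacci not exceeding it is 377, leaving 98
98: greatest Fibonacci not exceeding it is 89, leaving 9
9: greatest Fibonacci not exceeding it is 8, leaving 1
1: greatest Fibonacci not exceeding it is 1, leaving 0
So 1462 = 987 + 377 + 89 + 8 + 1, with no two terms consecutive in the sequence.

987 + 377 + 89 + 8 + 1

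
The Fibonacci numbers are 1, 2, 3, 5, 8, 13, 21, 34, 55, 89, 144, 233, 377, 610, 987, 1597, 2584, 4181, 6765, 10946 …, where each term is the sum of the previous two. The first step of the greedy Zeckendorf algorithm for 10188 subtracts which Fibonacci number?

6765 ≤ 10188 < 10946, so the largest Fibonacci number not exceeding 10188 is 6765.

6765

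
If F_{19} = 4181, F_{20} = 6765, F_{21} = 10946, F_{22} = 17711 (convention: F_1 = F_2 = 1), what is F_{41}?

165580141

By the addition formula F_{m+n} = F_m F_{n+1} + F_{m−1} F_n with m=20, n=21: F_{41} = 6765·17711 + 4181·10946 = 119814915 + 45765226 = 165580141.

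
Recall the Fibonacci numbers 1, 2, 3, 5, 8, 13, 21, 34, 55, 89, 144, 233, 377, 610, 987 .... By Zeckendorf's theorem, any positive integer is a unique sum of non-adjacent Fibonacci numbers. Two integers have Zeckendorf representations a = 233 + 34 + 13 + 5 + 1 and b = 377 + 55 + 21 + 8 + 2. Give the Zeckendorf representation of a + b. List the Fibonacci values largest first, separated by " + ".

610 + 89 + 34 + 13 + 3

The two numbers are 286 and 463, so their sum is 749.
749: greatest Fibonacci not exceeding it is 610, leaving 139
139: greatest Fibonacci not exceeding it is 89, leaving 50
50: greatest Fibonacci not exceeding it is 34, leaving 16
16: greatest Fibonacci not exceeding it is 13, leaving 3
3: greatest Fibonacci not exceeding it is 3, leaving 0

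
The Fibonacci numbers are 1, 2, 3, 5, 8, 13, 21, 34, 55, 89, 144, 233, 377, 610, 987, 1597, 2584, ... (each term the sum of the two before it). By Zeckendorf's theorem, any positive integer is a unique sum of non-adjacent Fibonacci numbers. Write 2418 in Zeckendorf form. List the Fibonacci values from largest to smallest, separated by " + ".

1597 + 610 + 144 + 55 + 8 + 3 + 1

2418 − 1597 = 821
821 − 610 = 211
211 − 144 = 67
67 − 55 = 12
12 − 8 = 4
4 − 3 = 1
1 − 1 = 0
So 2418 = 1597 + 610 + 144 + 55 + 8 + 3 + 1, with no two terms consecutive in the sequence.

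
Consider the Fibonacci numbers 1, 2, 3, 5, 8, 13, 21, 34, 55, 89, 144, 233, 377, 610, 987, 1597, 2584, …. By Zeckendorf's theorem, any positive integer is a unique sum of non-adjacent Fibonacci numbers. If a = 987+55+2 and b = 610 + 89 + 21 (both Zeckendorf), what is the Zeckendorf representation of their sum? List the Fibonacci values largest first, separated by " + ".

1597 + 144 + 21 + 2

The two numbers are 1044 and 720, so their sum is 1764.
largest Fibonacci ≤ 1764 is 1597; 1764 − 1597 = 167
largest Fibonacci ≤ 167 is 144; 167 − 144 = 23
largest Fibonacci ≤ 23 is 21; 23 − 21 = 2
largest Fibonacci ≤ 2 is 2; 2 − 2 = 0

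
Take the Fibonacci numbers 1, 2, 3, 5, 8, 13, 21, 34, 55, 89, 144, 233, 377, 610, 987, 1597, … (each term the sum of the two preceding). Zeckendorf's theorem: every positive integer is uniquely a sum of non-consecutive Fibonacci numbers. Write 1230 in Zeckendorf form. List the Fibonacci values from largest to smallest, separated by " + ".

subtract 987 from 1230: 243 remains
subtract 233 from 243: 10 remains
subtract 8 from 10: 2 remains
subtract 2 from 2: 0 remains
So 1230 = 987 + 233 + 8 + 2, with no two terms consecutive in the sequence.

987 + 233 + 8 + 2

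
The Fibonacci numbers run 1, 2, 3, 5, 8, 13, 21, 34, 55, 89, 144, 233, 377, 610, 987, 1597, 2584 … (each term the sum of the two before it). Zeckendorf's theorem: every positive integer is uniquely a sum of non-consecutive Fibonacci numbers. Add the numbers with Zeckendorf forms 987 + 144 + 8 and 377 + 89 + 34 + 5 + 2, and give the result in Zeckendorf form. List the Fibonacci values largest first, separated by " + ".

The two numbers are 1139 and 507, so their sum is 1646.
1646: greatest Fibonacci not exceeding it is 1597, leaving 49
49: greatest Fibonacci not exceeding it is 34, leaving 15
15: greatest Fibonacci not exceeding it is 13, leaving 2
2: greatest Fibonacci not exceeding it is 2, leaving 0

1597 + 34 + 13 + 2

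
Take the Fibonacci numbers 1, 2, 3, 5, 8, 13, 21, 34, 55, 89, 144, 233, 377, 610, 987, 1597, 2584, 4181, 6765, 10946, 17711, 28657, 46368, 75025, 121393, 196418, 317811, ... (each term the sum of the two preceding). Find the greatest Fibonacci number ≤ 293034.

196418

196418 ≤ 293034 < 317811, so the largest Fibonacci number not exceeding 293034 is 196418.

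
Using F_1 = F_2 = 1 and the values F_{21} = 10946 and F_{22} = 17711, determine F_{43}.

433494437

By F_{2k+1} = F_k² + F_{k+1}²: F_{43} = 10946² + 17711² = 119814916 + 313679521 = 433494437.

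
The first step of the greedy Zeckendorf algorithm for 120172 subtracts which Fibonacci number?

75025

75025 ≤ 120172 < 121393, so the largest Fibonacci number not exceeding 120172 is 75025.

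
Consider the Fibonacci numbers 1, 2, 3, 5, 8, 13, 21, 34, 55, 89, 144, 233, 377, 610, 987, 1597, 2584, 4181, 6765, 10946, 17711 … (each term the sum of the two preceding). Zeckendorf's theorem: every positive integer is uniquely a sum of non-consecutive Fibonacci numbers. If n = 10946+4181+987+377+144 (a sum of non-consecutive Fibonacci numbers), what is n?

16635

10946+4181+987+377+144 = 16635.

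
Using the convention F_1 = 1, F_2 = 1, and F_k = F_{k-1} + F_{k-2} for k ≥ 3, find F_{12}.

Iterating the recurrence up to F_{6} = 8 and F_{5} = 5:
F_{7} = F_{6} + F_{5} = 8 + 5 = 13
F_{8} = F_{7} + F_{6} = 13 + 8 = 21
F_{9} = F_{8} + F_{7} = 21 + 13 = 34
F_{10} = F_{9} + F_{8} = 34 + 21 = 55
F_{11} = F_{10} + F_{9} = 55 + 34 = 89
F_{12} = F_{11} + F_{10} = 89 + 55 = 144

144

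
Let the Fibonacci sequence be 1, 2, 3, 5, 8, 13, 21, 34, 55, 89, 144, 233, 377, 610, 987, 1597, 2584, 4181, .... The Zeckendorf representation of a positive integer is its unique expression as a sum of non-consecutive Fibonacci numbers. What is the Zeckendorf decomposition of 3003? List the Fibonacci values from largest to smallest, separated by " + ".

Greedy algorithm:
subtract 2584 from 3003: 419 remains
subtract 377 from 419: 42 remains
subtract 34 from 42: 8 remains
subtract 8 from 8: 0 remains
So 3003 = 2584 + 377 + 34 + 8, with no two terms consecutive in the sequence.

2584 + 377 + 34 + 8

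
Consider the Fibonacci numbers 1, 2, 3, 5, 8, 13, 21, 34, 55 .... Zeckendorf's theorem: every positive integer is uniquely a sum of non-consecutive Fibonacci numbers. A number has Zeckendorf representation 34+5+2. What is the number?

41

34+5+2 = 41.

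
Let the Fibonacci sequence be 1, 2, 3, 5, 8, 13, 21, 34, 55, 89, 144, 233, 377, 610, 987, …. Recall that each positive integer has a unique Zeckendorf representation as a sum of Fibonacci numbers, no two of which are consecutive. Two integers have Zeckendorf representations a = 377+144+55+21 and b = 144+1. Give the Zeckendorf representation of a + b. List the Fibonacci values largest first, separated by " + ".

The two numbers are 597 and 145, so their sum is 742.
742 − 610 = 132
132 − 89 = 43
43 − 34 = 9
9 − 8 = 1
1 − 1 = 0

610 + 89 + 34 + 8 + 1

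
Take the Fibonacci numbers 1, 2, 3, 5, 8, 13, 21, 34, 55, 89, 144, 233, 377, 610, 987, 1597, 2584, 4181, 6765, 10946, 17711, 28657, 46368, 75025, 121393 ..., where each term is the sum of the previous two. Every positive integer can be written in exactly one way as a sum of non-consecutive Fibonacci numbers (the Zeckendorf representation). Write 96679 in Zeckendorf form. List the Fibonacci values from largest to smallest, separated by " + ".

75025 + 17711 + 2584 + 987 + 233 + 89 + 34 + 13 + 3

Greedy algorithm:
96679 − 75025 = 21654
21654 − 17711 = 3943
3943 − 2584 = 1359
1359 − 987 = 372
372 − 233 = 139
139 − 89 = 50
50 − 34 = 16
16 − 13 = 3
3 − 3 = 0
So 96679 = 75025 + 17711 + 2584 + 987 + 233 + 89 + 34 + 13 + 3, with no two terms consecutive in the sequence.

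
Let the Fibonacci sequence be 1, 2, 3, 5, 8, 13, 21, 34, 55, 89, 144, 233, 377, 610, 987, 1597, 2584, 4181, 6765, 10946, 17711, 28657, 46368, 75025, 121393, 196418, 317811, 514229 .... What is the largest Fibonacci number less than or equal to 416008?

317811 ≤ 416008 < 514229, so the largest Fibonacci number not exceeding 416008 is 317811.

317811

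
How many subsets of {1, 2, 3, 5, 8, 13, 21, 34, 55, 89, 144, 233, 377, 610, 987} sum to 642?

642 = 610+21+8+3 = 610+21+8+2+1 = 377+233+21+8+3 = 610+21+5+3+2+1 = 377+233+21+8+2+1 = … (11 more), for 16 in all.

16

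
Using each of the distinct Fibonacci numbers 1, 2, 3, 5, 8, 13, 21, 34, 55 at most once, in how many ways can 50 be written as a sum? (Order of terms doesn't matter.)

6

Each representation comes from the Zeckendorf form by replacing some F_k with F_{k−1} + F_{k−2} where possible.
50 = 34+13+3 = 34+13+2+1 = 34+8+5+3 = 34+8+5+2+1 = … (2 more), for 6 in all.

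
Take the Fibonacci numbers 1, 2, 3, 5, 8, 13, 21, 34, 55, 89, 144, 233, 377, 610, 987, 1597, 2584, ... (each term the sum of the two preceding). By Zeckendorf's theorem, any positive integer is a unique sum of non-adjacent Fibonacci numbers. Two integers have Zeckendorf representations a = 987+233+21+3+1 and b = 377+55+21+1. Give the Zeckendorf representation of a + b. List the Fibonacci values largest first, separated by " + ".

1597 + 89 + 13

The two numbers are 1245 and 454, so their sum is 1699.
Repeatedly subtract the largest Fibonacci number that fits:
take 1597 (≤ 1699); 1699 − 1597 = 102
take 89 (≤ 102); 102 − 89 = 13
take 13 (≤ 13); 13 − 13 = 0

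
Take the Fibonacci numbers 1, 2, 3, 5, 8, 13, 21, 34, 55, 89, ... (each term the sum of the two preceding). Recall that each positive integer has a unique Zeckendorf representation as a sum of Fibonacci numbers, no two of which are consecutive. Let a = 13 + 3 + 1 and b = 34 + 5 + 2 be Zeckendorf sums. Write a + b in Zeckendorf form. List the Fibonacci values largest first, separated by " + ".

55 + 3

The two numbers are 17 and 41, so their sum is 58.
58 − 55 = 3
3 − 3 = 0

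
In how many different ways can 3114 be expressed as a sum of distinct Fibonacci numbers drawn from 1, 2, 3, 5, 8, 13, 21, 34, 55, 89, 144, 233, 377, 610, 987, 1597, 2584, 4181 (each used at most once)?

29

3114 = 2584+377+144+8+1 = 2584+377+144+5+3+1 = 2584+377+89+55+8+1 = … (26 more), for 29 in all.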